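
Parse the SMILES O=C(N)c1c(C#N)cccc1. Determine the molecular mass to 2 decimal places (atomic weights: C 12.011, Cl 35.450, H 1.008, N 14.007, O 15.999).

146.15 g/mol

First, the molecular formula is C8H6N2O (counting implicit H from valence).
  C: 8 × 12.011 = 96.088
  H: 6 × 1.008 = 6.048
  N: 2 × 14.007 = 28.014
  O: 1 × 15.999 = 15.999
Sum: 8×12.011 + 6×1.008 + 2×14.007 + 1×15.999 = 146.149 → 146.15 g/mol.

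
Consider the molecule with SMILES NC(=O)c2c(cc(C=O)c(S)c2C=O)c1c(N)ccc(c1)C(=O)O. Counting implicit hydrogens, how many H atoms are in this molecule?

Walk through each heavy atom and fill implicit hydrogens from standard valence (C 4, N 3, O 2, S 2, halogen 1); for lowercase aromatic atoms, an aromatic c carries 1 H when it has two neighbours and 0 H with three, and aromatic n carries 0 H:
  atom 1: N, bond orders sum to 1 (valence 3) → 2 H
  atom 2: C, bond orders sum to 4 (valence 4) → 0 H
  atom 3: O, bond orders sum to 2 (valence 2) → 0 H
  atom 4: aromatic c, 3 neighbours → 0 H
  atom 5: aromatic c, 3 neighbours → 0 H
  atom 6: aromatic c, 2 neighbours → 1 H
  atom 7: aromatic c, 3 neighbours → 0 H
  atom 8: C, bond orders sum to 3 (valence 4) → 1 H
  atom 9: O, bond orders sum to 2 (valence 2) → 0 H
  atom 10: aromatic c, 3 neighbours → 0 H
  atom 11: S, bond orders sum to 1 (valence 2) → 1 H
  atom 12: aromatic c, 3 neighbours → 0 H
  atom 13: C, bond orders sum to 3 (valence 4) → 1 H
  atom 14: O, bond orders sum to 2 (valence 2) → 0 H
  atom 15: aromatic c, 3 neighbours → 0 H
  atom 16: aromatic c, 3 neighbours → 0 H
  atom 17: N, bond orders sum to 1 (valence 3) → 2 H
  atom 18: aromatic c, 2 neighbours → 1 H
  atom 19: aromatic c, 2 neighbours → 1 H
  atom 20: aromatic c, 3 neighbours → 0 H
  atom 21: aromatic c, 2 neighbours → 1 H
  atom 22: C, bond orders sum to 4 (valence 4) → 0 H
  atom 23: O, bond orders sum to 2 (valence 2) → 0 H
  atom 24: O, bond orders sum to 1 (valence 2) → 1 H
Total hydrogens: 12.

12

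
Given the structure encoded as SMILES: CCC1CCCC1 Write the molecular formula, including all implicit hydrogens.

Walk through each heavy atom and fill implicit hydrogens from standard valence (C 4, N 3, O 2, S 2, halogen 1):
  atom 1: C, bond orders sum to 1 (valence 4) → 3 H
  atom 2: C, bond orders sum to 2 (valence 4) → 2 H
  atom 3: C, bond orders sum to 3 (valence 4) → 1 H
  atom 4: C, bond orders sum to 2 (valence 4) → 2 H
  atom 5: C, bond orders sum to 2 (valence 4) → 2 H
  atom 6: C, bond orders sum to 2 (valence 4) → 2 H
  atom 7: C, bond orders sum to 2 (valence 4) → 2 H
Totals → C:7, H:14.

C7H14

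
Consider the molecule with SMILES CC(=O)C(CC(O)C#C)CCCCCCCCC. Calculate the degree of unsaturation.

3

Degree of unsaturation = (number of rings) + (number of π bonds).
Ring closures in the SMILES: 0.
π bonds: 1 double bond (each 1 DoU), 1 triple bond (each 2 DoU) → 3 DoU from unsaturation.
Total DoU = 0 + 3 = 3.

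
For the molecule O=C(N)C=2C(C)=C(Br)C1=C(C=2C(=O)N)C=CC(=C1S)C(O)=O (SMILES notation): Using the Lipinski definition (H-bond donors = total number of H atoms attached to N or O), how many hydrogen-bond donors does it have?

5

Donors: find every N or O and count the H atoms it carries.
  atom 1 (O): bond orders sum to 2 → 0 H
  atom 3 (N): bond orders sum to 1 → 2 H
  atom 13 (O): bond orders sum to 2 → 0 H
  atom 14 (N): bond orders sum to 1 → 2 H
  atom 21 (O): bond orders sum to 1 → 1 H
  atom 22 (O): bond orders sum to 2 → 0 H
Lipinski HBD = 5.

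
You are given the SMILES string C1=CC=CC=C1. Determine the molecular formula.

Walk through each heavy atom and fill implicit hydrogens from standard valence (C 4, N 3, O 2, S 2, halogen 1):
  atom 1: C, bond orders sum to 3 (valence 4) → 1 H
  atom 2: C, bond orders sum to 3 (valence 4) → 1 H
  atom 3: C, bond orders sum to 3 (valence 4) → 1 H
  atom 4: C, bond orders sum to 3 (valence 4) → 1 H
  atom 5: C, bond orders sum to 3 (valence 4) → 1 H
  atom 6: C, bond orders sum to 3 (valence 4) → 1 H
Totals → C:6, H:6.
In Hill order: C6H6.

C6H6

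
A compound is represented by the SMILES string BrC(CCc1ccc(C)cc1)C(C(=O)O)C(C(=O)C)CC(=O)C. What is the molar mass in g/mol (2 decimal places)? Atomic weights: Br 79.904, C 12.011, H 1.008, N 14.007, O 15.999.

First, the molecular formula is C18H23BrO4 (counting implicit H from valence).
  Br: 1 × 79.904 = 79.904
  C: 18 × 12.011 = 216.198
  H: 23 × 1.008 = 23.184
  O: 4 × 15.999 = 63.996
Sum: 1×79.904 + 18×12.011 + 23×1.008 + 4×15.999 = 383.282 → 383.28 g/mol.

383.28 g/mol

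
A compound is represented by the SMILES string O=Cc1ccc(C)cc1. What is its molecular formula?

C8H8O

Walk through each heavy atom and fill implicit hydrogens from standard valence (C 4, N 3, O 2, S 2, halogen 1); for lowercase aromatic atoms, an aromatic c carries 1 H when it has two neighbours and 0 H with three, and aromatic n carries 0 H:
  atom 1: O, bond orders sum to 2 (valence 2) → 0 H
  atom 2: C, bond orders sum to 3 (valence 4) → 1 H
  atom 3: aromatic c, 3 neighbours → 0 H
  atom 4: aromatic c, 2 neighbours → 1 H
  atom 5: aromatic c, 2 neighbours → 1 H
  atom 6: aromatic c, 3 neighbours → 0 H
  atom 7: C, bond orders sum to 1 (valence 4) → 3 H
  atom 8: aromatic c, 2 neighbours → 1 H
  atom 9: aromatic c, 2 neighbours → 1 H
Totals → C:8, H:8, O:1.
In Hill order: C8H8O.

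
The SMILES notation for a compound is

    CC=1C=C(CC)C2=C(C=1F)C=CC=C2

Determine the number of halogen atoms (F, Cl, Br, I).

Halogen atoms appear at heavy-atom position 10 (1×F).
Halogen count: 1.

1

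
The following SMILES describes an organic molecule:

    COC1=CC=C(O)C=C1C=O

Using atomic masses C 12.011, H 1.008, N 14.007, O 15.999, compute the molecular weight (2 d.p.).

First, the molecular formula is C8H8O3 (counting implicit H from valence).
  C: 8 × 12.011 = 96.088
  H: 8 × 1.008 = 8.064
  O: 3 × 15.999 = 47.997
Sum: 8×12.011 + 8×1.008 + 3×15.999 = 152.149 → 152.15 g/mol.

152.15 g/mol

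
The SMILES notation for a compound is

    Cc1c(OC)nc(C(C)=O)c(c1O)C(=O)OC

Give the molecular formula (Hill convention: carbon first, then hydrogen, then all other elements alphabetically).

C11H13NO5

Walk through each heavy atom and fill implicit hydrogens from standard valence (C 4, N 3, O 2, S 2, halogen 1); for lowercase aromatic atoms, an aromatic c carries 1 H when it has two neighbours and 0 H with three, and aromatic n carries 0 H:
  atom 1: C, bond orders sum to 1 (valence 4) → 3 H
  atom 2: aromatic c, 3 neighbours → 0 H
  atom 3: aromatic c, 3 neighbours → 0 H
  atom 4: O, bond orders sum to 2 (valence 2) → 0 H
  atom 5: C, bond orders sum to 1 (valence 4) → 3 H
  atom 6: aromatic n, 2 neighbours → 0 H
  atom 7: aromatic c, 3 neighbours → 0 H
  atom 8: C, bond orders sum to 4 (valence 4) → 0 H
  atom 9: C, bond orders sum to 1 (valence 4) → 3 H
  atom 10: O, bond orders sum to 2 (valence 2) → 0 H
  atom 11: aromatic c, 3 neighbours → 0 H
  atom 12: aromatic c, 3 neighbours → 0 H
  atom 13: O, bond orders sum to 1 (valence 2) → 1 H
  atom 14: C, bond orders sum to 4 (valence 4) → 0 H
  atom 15: O, bond orders sum to 2 (valence 2) → 0 H
  atom 16: O, bond orders sum to 2 (valence 2) → 0 H
  atom 17: C, bond orders sum to 1 (valence 4) → 3 H
Totals → C:11, H:13, N:1, O:5.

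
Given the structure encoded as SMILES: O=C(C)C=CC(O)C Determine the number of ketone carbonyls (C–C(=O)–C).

The ketone motif appears at heavy-atom position 2 in the SMILES.
Other groups present: 1 alkene, 1 hydroxyl.
Ketone count: 1.

1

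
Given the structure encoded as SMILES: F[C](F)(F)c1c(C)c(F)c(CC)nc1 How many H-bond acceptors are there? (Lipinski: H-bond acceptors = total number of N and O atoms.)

1

N atoms: 1; O atoms: 0.
Lipinski HBA = 1 + 0 = 1.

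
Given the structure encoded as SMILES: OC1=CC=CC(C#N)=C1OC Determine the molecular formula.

Walk through each heavy atom and fill implicit hydrogens from standard valence (C 4, N 3, O 2, S 2, halogen 1):
  atom 1: O, bond orders sum to 1 (valence 2) → 1 H
  atom 2: C, bond orders sum to 4 (valence 4) → 0 H
  atom 3: C, bond orders sum to 3 (valence 4) → 1 H
  atom 4: C, bond orders sum to 3 (valence 4) → 1 H
  atom 5: C, bond orders sum to 3 (valence 4) → 1 H
  atom 6: C, bond orders sum to 4 (valence 4) → 0 H
  atom 7: C, bond orders sum to 4 (valence 4) → 0 H
  atom 8: N, bond orders sum to 3 (valence 3) → 0 H
  atom 9: C, bond orders sum to 4 (valence 4) → 0 H
  atom 10: O, bond orders sum to 2 (valence 2) → 0 H
  atom 11: C, bond orders sum to 1 (valence 4) → 3 H
Totals → C:8, H:7, N:1, O:2.

C8H7NO2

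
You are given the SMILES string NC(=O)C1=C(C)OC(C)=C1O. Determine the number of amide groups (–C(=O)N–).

1

The amide motif appears at heavy-atom position 2 in the SMILES.
Other groups present: 1 hydroxyl.
Amide count: 1.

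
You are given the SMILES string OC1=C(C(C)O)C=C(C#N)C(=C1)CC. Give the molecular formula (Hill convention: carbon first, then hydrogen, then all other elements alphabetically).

C11H13NO2

Walk through each heavy atom and fill implicit hydrogens from standard valence (C 4, N 3, O 2, S 2, halogen 1):
  atom 1: O, bond orders sum to 1 (valence 2) → 1 H
  atom 2: C, bond orders sum to 4 (valence 4) → 0 H
  atom 3: C, bond orders sum to 4 (valence 4) → 0 H
  atom 4: C, bond orders sum to 3 (valence 4) → 1 H
  atom 5: C, bond orders sum to 1 (valence 4) → 3 H
  atom 6: O, bond orders sum to 1 (valence 2) → 1 H
  atom 7: C, bond orders sum to 3 (valence 4) → 1 H
  atom 8: C, bond orders sum to 4 (valence 4) → 0 H
  atom 9: C, bond orders sum to 4 (valence 4) → 0 H
  atom 10: N, bond orders sum to 3 (valence 3) → 0 H
  atom 11: C, bond orders sum to 4 (valence 4) → 0 H
  atom 12: C, bond orders sum to 3 (valence 4) → 1 H
  atom 13: C, bond orders sum to 2 (valence 4) → 2 H
  atom 14: C, bond orders sum to 1 (valence 4) → 3 H
Totals → C:11, H:13, N:1, O:2.
In Hill order: C11H13NO2.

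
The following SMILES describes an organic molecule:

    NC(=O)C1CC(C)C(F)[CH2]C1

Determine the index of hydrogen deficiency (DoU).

Degree of unsaturation = (number of rings) + (number of π bonds).
Ring closures in the SMILES: 1.
π bonds: 1 double bond (each 1 DoU) → 1 DoU from unsaturation.
Total DoU = 1 + 1 = 2.

2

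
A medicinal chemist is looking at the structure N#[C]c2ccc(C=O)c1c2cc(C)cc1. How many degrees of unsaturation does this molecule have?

Molecular formula: C13H9NO.
DoU = (2C + 2 + N − H − X) / 2, where X is the halogen count and O/S are ignored.
    = (2·13 + 2 + 1 − 9 − 0) / 2 = 20 / 2 = 10.

10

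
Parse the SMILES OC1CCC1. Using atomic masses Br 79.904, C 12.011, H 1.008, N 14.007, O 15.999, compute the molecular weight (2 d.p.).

First, the molecular formula is C4H8O (counting implicit H from valence).
  C: 4 × 12.011 = 48.044
  H: 8 × 1.008 = 8.064
  O: 1 × 15.999 = 15.999
Sum: 4×12.011 + 8×1.008 + 1×15.999 = 72.107 → 72.11 g/mol.

72.11 g/mol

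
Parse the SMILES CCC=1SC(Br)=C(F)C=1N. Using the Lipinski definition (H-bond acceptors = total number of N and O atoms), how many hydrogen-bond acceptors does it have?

1

N atoms: 1; O atoms: 0.
Lipinski HBA = 1 + 0 = 1.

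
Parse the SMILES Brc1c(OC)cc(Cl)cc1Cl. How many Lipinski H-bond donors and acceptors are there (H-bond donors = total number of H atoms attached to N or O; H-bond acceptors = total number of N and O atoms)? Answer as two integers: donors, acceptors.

Donors: find every N or O and count the H atoms it carries.
  atom 4 (O): bond orders sum to 2 → 0 H
Lipinski HBD = 0.
Acceptors: N atoms = 0, O atoms = 1 → HBA = 1.

0, 1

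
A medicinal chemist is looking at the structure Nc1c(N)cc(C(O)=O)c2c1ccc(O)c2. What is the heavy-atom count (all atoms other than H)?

Every atom symbol written in the SMILES (organic subset) is one heavy atom; implicit H are not written.
Heavy atoms by element → C:11, N:2, O:3.
Total: 16.

16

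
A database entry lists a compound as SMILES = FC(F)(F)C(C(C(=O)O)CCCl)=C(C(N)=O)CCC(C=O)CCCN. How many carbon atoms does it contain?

Count every carbon token in the SMILES (each C, including those in ring-closure positions and inside branches).
Carbon count: 15.

15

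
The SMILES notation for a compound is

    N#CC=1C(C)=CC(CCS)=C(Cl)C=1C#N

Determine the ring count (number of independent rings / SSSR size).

In SMILES, each pair of matching ring-closure digits denotes one ring-closing bond; the number of such bonds equals the number of independent rings.
Ring-closure bonds here: 1.

1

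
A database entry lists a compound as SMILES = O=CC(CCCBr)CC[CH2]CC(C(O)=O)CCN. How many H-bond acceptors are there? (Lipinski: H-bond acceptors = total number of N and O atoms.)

N atoms: 1; O atoms: 3.
Lipinski HBA = 1 + 3 = 4.

4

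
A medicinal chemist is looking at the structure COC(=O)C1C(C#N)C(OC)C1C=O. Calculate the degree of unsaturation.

Molecular formula: C9H11NO4.
DoU = (2C + 2 + N − H − X) / 2, where X is the halogen count and O/S are ignored.
    = (2·9 + 2 + 1 − 11 − 0) / 2 = 10 / 2 = 5.

5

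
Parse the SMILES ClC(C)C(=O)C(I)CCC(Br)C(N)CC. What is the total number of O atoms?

1

Scan the SMILES for O atoms (remember two-letter symbols like Cl and Br are single atoms).
Oxygen count: 1.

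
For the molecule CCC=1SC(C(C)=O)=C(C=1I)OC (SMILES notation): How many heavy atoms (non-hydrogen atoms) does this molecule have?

13

Every atom symbol written in the SMILES (organic subset) is one heavy atom; implicit H are not written.
Heavy atoms by element → C:9, I:1, O:2, S:1.
Total: 13.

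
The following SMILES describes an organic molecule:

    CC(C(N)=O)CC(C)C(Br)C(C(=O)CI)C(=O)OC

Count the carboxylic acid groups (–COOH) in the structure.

Scan the SMILES for the carboxylic acid motif — none present.
Groups that are present: 1 amide, 1 ester, 1 ketone.

0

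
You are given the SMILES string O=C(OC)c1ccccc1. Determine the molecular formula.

Walk through each heavy atom and fill implicit hydrogens from standard valence (C 4, N 3, O 2, S 2, halogen 1); for lowercase aromatic atoms, an aromatic c carries 1 H when it has two neighbours and 0 H with three, and aromatic n carries 0 H:
  atom 1: O, bond orders sum to 2 (valence 2) → 0 H
  atom 2: C, bond orders sum to 4 (valence 4) → 0 H
  atom 3: O, bond orders sum to 2 (valence 2) → 0 H
  atom 4: C, bond orders sum to 1 (valence 4) → 3 H
  atom 5: aromatic c, 3 neighbours → 0 H
  atom 6: aromatic c, 2 neighbours → 1 H
  atom 7: aromatic c, 2 neighbours → 1 H
  atom 8: aromatic c, 2 neighbours → 1 H
  atom 9: aromatic c, 2 neighbours → 1 H
  atom 10: aromatic c, 2 neighbours → 1 H
Totals → C:8, H:8, O:2.

C8H8O2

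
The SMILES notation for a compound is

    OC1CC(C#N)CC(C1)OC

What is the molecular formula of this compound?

C8H13NO2

Walk through each heavy atom and fill implicit hydrogens from standard valence (C 4, N 3, O 2, S 2, halogen 1):
  atom 1: O, bond orders sum to 1 (valence 2) → 1 H
  atom 2: C, bond orders sum to 3 (valence 4) → 1 H
  atom 3: C, bond orders sum to 2 (valence 4) → 2 H
  atom 4: C, bond orders sum to 3 (valence 4) → 1 H
  atom 5: C, bond orders sum to 4 (valence 4) → 0 H
  atom 6: N, bond orders sum to 3 (valence 3) → 0 H
  atom 7: C, bond orders sum to 2 (valence 4) → 2 H
  atom 8: C, bond orders sum to 3 (valence 4) → 1 H
  atom 9: C, bond orders sum to 2 (valence 4) → 2 H
  atom 10: O, bond orders sum to 2 (valence 2) → 0 H
  atom 11: C, bond orders sum to 1 (valence 4) → 3 H
Totals → C:8, H:13, N:1, O:2.
In Hill order: C8H13NO2.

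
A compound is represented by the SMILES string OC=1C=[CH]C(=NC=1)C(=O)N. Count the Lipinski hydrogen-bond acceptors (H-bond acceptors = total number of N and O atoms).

4

N atoms: 2; O atoms: 2.
Lipinski HBA = 2 + 2 = 4.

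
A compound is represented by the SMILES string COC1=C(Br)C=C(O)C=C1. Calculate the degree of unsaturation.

4

Degree of unsaturation = (number of rings) + (number of π bonds).
Ring closures in the SMILES: 1.
π bonds: 3 double bonds (each 1 DoU) → 3 DoU from unsaturation.
Total DoU = 1 + 3 = 4.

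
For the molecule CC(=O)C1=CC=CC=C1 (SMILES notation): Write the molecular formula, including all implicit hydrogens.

C8H8O

Walk through each heavy atom and fill implicit hydrogens from standard valence (C 4, N 3, O 2, S 2, halogen 1):
  atom 1: C, bond orders sum to 1 (valence 4) → 3 H
  atom 2: C, bond orders sum to 4 (valence 4) → 0 H
  atom 3: O, bond orders sum to 2 (valence 2) → 0 H
  atom 4: C, bond orders sum to 4 (valence 4) → 0 H
  atom 5: C, bond orders sum to 3 (valence 4) → 1 H
  atom 6: C, bond orders sum to 3 (valence 4) → 1 H
  atom 7: C, bond orders sum to 3 (valence 4) → 1 H
  atom 8: C, bond orders sum to 3 (valence 4) → 1 H
  atom 9: C, bond orders sum to 3 (valence 4) → 1 H
Totals → C:8, H:8, O:1.
In Hill order: C8H8O.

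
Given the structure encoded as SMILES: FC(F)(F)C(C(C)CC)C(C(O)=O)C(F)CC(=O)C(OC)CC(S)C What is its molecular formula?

Walk through each heavy atom and fill implicit hydrogens from standard valence (C 4, N 3, O 2, S 2, halogen 1):
  atom 1: F (halogen, monovalent) → 0 H
  atom 2: C, bond orders sum to 4 (valence 4) → 0 H
  atom 3: F (halogen, monovalent) → 0 H
  atom 4: F (halogen, monovalent) → 0 H
  atom 5: C, bond orders sum to 3 (valence 4) → 1 H
  atom 6: C, bond orders sum to 3 (valence 4) → 1 H
  atom 7: C, bond orders sum to 1 (valence 4) → 3 H
  atom 8: C, bond orders sum to 2 (valence 4) → 2 H
  atom 9: C, bond orders sum to 1 (valence 4) → 3 H
  atom 10: C, bond orders sum to 3 (valence 4) → 1 H
  atom 11: C, bond orders sum to 4 (valence 4) → 0 H
  atom 12: O, bond orders sum to 1 (valence 2) → 1 H
  atom 13: O, bond orders sum to 2 (valence 2) → 0 H
  atom 14: C, bond orders sum to 3 (valence 4) → 1 H
  atom 15: F (halogen, monovalent) → 0 H
  atom 16: C, bond orders sum to 2 (valence 4) → 2 H
  atom 17: C, bond orders sum to 4 (valence 4) → 0 H
  atom 18: O, bond orders sum to 2 (valence 2) → 0 H
  atom 19: C, bond orders sum to 3 (valence 4) → 1 H
  atom 20: O, bond orders sum to 2 (valence 2) → 0 H
  atom 21: C, bond orders sum to 1 (valence 4) → 3 H
  atom 22: C, bond orders sum to 2 (valence 4) → 2 H
  atom 23: C, bond orders sum to 3 (valence 4) → 1 H
  atom 24: S, bond orders sum to 1 (valence 2) → 1 H
  atom 25: C, bond orders sum to 1 (valence 4) → 3 H
Totals → C:16, H:26, F:4, O:4, S:1.

C16H26F4O4S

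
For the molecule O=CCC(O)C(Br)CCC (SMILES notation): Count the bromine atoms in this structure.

Scan the SMILES for Br atoms (remember two-letter symbols like Cl and Br are single atoms).
Bromine count: 1.

1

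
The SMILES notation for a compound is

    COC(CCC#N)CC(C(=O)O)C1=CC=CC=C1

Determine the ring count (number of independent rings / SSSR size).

In SMILES, each pair of matching ring-closure digits denotes one ring-closing bond; the number of such bonds equals the number of independent rings.
Ring-closure bonds here: 1.

1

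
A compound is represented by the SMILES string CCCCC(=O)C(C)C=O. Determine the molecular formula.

Walk through each heavy atom and fill implicit hydrogens from standard valence (C 4, N 3, O 2, S 2, halogen 1):
  atom 1: C, bond orders sum to 1 (valence 4) → 3 H
  atom 2: C, bond orders sum to 2 (valence 4) → 2 H
  atom 3: C, bond orders sum to 2 (valence 4) → 2 H
  atom 4: C, bond orders sum to 2 (valence 4) → 2 H
  atom 5: C, bond orders sum to 4 (valence 4) → 0 H
  atom 6: O, bond orders sum to 2 (valence 2) → 0 H
  atom 7: C, bond orders sum to 3 (valence 4) → 1 H
  atom 8: C, bond orders sum to 1 (valence 4) → 3 H
  atom 9: C, bond orders sum to 3 (valence 4) → 1 H
  atom 10: O, bond orders sum to 2 (valence 2) → 0 H
Totals → C:8, H:14, O:2.

C8H14O2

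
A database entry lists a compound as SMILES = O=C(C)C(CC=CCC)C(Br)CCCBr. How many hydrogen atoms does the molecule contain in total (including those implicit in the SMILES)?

20

Walk through each heavy atom and fill implicit hydrogens from standard valence (C 4, N 3, O 2, S 2, halogen 1):
  atom 1: O, bond orders sum to 2 (valence 2) → 0 H
  atom 2: C, bond orders sum to 4 (valence 4) → 0 H
  atom 3: C, bond orders sum to 1 (valence 4) → 3 H
  atom 4: C, bond orders sum to 3 (valence 4) → 1 H
  atom 5: C, bond orders sum to 2 (valence 4) → 2 H
  atom 6: C, bond orders sum to 3 (valence 4) → 1 H
  atom 7: C, bond orders sum to 3 (valence 4) → 1 H
  atom 8: C, bond orders sum to 2 (valence 4) → 2 H
  atom 9: C, bond orders sum to 1 (valence 4) → 3 H
  atom 10: C, bond orders sum to 3 (valence 4) → 1 H
  atom 11: Br (halogen, monovalent) → 0 H
  atom 12: C, bond orders sum to 2 (valence 4) → 2 H
  atom 13: C, bond orders sum to 2 (valence 4) → 2 H
  atom 14: C, bond orders sum to 2 (valence 4) → 2 H
  atom 15: Br (halogen, monovalent) → 0 H
Total hydrogens: 20.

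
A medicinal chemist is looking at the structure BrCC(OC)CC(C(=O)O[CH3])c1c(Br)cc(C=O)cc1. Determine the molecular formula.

Walk through each heavy atom and fill implicit hydrogens from standard valence (C 4, N 3, O 2, S 2, halogen 1); for lowercase aromatic atoms, an aromatic c carries 1 H when it has two neighbours and 0 H with three, and aromatic n carries 0 H:
  atom 1: Br (halogen, monovalent) → 0 H
  atom 2: C, bond orders sum to 2 (valence 4) → 2 H
  atom 3: C, bond orders sum to 3 (valence 4) → 1 H
  atom 4: O, bond orders sum to 2 (valence 2) → 0 H
  atom 5: C, bond orders sum to 1 (valence 4) → 3 H
  atom 6: C, bond orders sum to 2 (valence 4) → 2 H
  atom 7: C, bond orders sum to 3 (valence 4) → 1 H
  atom 8: C, bond orders sum to 4 (valence 4) → 0 H
  atom 9: O, bond orders sum to 2 (valence 2) → 0 H
  atom 10: O, bond orders sum to 2 (valence 2) → 0 H
  atom 11: C with explicit H count 3
  atom 12: aromatic c, 3 neighbours → 0 H
  atom 13: aromatic c, 3 neighbours → 0 H
  atom 14: Br (halogen, monovalent) → 0 H
  atom 15: aromatic c, 2 neighbours → 1 H
  atom 16: aromatic c, 3 neighbours → 0 H
  atom 17: C, bond orders sum to 3 (valence 4) → 1 H
  atom 18: O, bond orders sum to 2 (valence 2) → 0 H
  atom 19: aromatic c, 2 neighbours → 1 H
  atom 20: aromatic c, 2 neighbours → 1 H
Totals → C:14, H:16, Br:2, O:4.

C14H16Br2O4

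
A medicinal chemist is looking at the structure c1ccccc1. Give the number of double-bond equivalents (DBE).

Molecular formula: C6H6.
DoU = (2C + 2 + N − H − X) / 2, where X is the halogen count and O/S are ignored.
    = (2·6 + 2 + 0 − 6 − 0) / 2 = 8 / 2 = 4.

4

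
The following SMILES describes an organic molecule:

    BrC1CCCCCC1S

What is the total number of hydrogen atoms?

Walk through each heavy atom and fill implicit hydrogens from standard valence (C 4, N 3, O 2, S 2, halogen 1):
  atom 1: Br (halogen, monovalent) → 0 H
  atom 2: C, bond orders sum to 3 (valence 4) → 1 H
  atom 3: C, bond orders sum to 2 (valence 4) → 2 H
  atom 4: C, bond orders sum to 2 (valence 4) → 2 H
  atom 5: C, bond orders sum to 2 (valence 4) → 2 H
  atom 6: C, bond orders sum to 2 (valence 4) → 2 H
  atom 7: C, bond orders sum to 2 (valence 4) → 2 H
  atom 8: C, bond orders sum to 3 (valence 4) → 1 H
  atom 9: S, bond orders sum to 1 (valence 2) → 1 H
Total hydrogens: 13.

13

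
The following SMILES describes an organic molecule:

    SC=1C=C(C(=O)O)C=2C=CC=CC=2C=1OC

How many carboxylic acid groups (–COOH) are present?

The carboxylic acid motif appears at heavy-atom position 5 in the SMILES.
Other groups present: 1 ether, 1 thiol.
Carboxylic acid count: 1.

1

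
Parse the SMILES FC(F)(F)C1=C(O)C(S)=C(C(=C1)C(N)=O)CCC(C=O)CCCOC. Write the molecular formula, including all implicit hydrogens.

C16H20F3NO4S

Walk through each heavy atom and fill implicit hydrogens from standard valence (C 4, N 3, O 2, S 2, halogen 1):
  atom 1: F (halogen, monovalent) → 0 H
  atom 2: C, bond orders sum to 4 (valence 4) → 0 H
  atom 3: F (halogen, monovalent) → 0 H
  atom 4: F (halogen, monovalent) → 0 H
  atom 5: C, bond orders sum to 4 (valence 4) → 0 H
  atom 6: C, bond orders sum to 4 (valence 4) → 0 H
  atom 7: O, bond orders sum to 1 (valence 2) → 1 H
  atom 8: C, bond orders sum to 4 (valence 4) → 0 H
  atom 9: S, bond orders sum to 1 (valence 2) → 1 H
  atom 10: C, bond orders sum to 4 (valence 4) → 0 H
  atom 11: C, bond orders sum to 4 (valence 4) → 0 H
  atom 12: C, bond orders sum to 3 (valence 4) → 1 H
  atom 13: C, bond orders sum to 4 (valence 4) → 0 H
  atom 14: N, bond orders sum to 1 (valence 3) → 2 H
  atom 15: O, bond orders sum to 2 (valence 2) → 0 H
  atom 16: C, bond orders sum to 2 (valence 4) → 2 H
  atom 17: C, bond orders sum to 2 (valence 4) → 2 H
  atom 18: C, bond orders sum to 3 (valence 4) → 1 H
  atom 19: C, bond orders sum to 3 (valence 4) → 1 H
  atom 20: O, bond orders sum to 2 (valence 2) → 0 H
  atom 21: C, bond orders sum to 2 (valence 4) → 2 H
  atom 22: C, bond orders sum to 2 (valence 4) → 2 H
  atom 23: C, bond orders sum to 2 (valence 4) → 2 H
  atom 24: O, bond orders sum to 2 (valence 2) → 0 H
  atom 25: C, bond orders sum to 1 (valence 4) → 3 H
Totals → C:16, H:20, F:3, N:1, O:4, S:1.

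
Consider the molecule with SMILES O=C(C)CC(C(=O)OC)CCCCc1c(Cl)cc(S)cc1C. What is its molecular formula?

Walk through each heavy atom and fill implicit hydrogens from standard valence (C 4, N 3, O 2, S 2, halogen 1); for lowercase aromatic atoms, an aromatic c carries 1 H when it has two neighbours and 0 H with three, and aromatic n carries 0 H:
  atom 1: O, bond orders sum to 2 (valence 2) → 0 H
  atom 2: C, bond orders sum to 4 (valence 4) → 0 H
  atom 3: C, bond orders sum to 1 (valence 4) → 3 H
  atom 4: C, bond orders sum to 2 (valence 4) → 2 H
  atom 5: C, bond orders sum to 3 (valence 4) → 1 H
  atom 6: C, bond orders sum to 4 (valence 4) → 0 H
  atom 7: O, bond orders sum to 2 (valence 2) → 0 H
  atom 8: O, bond orders sum to 2 (valence 2) → 0 H
  atom 9: C, bond orders sum to 1 (valence 4) → 3 H
  atom 10: C, bond orders sum to 2 (valence 4) → 2 H
  atom 11: C, bond orders sum to 2 (valence 4) → 2 H
  atom 12: C, bond orders sum to 2 (valence 4) → 2 H
  atom 13: C, bond orders sum to 2 (valence 4) → 2 H
  atom 14: aromatic c, 3 neighbours → 0 H
  atom 15: aromatic c, 3 neighbours → 0 H
  atom 16: Cl (halogen, monovalent) → 0 H
  atom 17: aromatic c, 2 neighbours → 1 H
  atom 18: aromatic c, 3 neighbours → 0 H
  atom 19: S, bond orders sum to 1 (valence 2) → 1 H
  atom 20: aromatic c, 2 neighbours → 1 H
  atom 21: aromatic c, 3 neighbours → 0 H
  atom 22: C, bond orders sum to 1 (valence 4) → 3 H
Totals → C:17, H:23, Cl:1, O:3, S:1.

C17H23ClO3S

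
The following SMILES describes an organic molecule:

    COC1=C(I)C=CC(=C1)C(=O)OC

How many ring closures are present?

In SMILES, each pair of matching ring-closure digits denotes one ring-closing bond; the number of such bonds equals the number of independent rings.
Ring-closure bonds here: 1.

1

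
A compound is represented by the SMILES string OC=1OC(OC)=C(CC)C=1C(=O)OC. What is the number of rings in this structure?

In SMILES, each pair of matching ring-closure digits denotes one ring-closing bond; the number of such bonds equals the number of independent rings.
Ring-closure bonds here: 1.

1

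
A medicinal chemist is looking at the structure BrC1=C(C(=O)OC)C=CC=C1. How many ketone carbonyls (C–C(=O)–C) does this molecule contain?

Scan the SMILES for the ketone motif — none present.
Groups that are present: 1 ester.

0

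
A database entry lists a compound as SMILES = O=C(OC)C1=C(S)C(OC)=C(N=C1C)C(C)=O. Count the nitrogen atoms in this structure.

1

Scan the SMILES for N atoms (remember two-letter symbols like Cl and Br are single atoms).
Nitrogen count: 1.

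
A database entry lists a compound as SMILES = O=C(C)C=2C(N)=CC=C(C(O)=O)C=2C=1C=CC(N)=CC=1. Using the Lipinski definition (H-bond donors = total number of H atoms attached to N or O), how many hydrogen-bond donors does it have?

Donors: find every N or O and count the H atoms it carries.
  atom 1 (O): bond orders sum to 2 → 0 H
  atom 6 (N): bond orders sum to 1 → 2 H
  atom 11 (O): bond orders sum to 1 → 1 H
  atom 12 (O): bond orders sum to 2 → 0 H
  atom 18 (N): bond orders sum to 1 → 2 H
Lipinski HBD = 5.

5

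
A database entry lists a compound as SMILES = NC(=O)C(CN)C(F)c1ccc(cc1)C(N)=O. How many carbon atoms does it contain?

Count every carbon token in the SMILES (each C, including those in ring-closure positions and inside branches).
Carbon count: 11.

11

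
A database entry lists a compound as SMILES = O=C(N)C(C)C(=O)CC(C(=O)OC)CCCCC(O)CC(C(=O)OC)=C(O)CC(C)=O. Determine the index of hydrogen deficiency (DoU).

6

Molecular formula: C21H33NO9.
DoU = (2C + 2 + N − H − X) / 2, where X is the halogen count and O/S are ignored.
    = (2·21 + 2 + 1 − 33 − 0) / 2 = 12 / 2 = 6.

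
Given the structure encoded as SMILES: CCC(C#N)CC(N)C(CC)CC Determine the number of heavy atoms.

Every atom symbol written in the SMILES (organic subset) is one heavy atom; implicit H are not written.
Heavy atoms by element → C:11, N:2.
Total: 13.

13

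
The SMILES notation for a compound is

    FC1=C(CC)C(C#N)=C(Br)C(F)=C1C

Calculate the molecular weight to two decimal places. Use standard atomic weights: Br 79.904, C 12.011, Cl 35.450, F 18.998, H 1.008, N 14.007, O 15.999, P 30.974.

260.08 g/mol

First, the molecular formula is C10H8BrF2N (counting implicit H from valence).
  Br: 1 × 79.904 = 79.904
  C: 10 × 12.011 = 120.110
  F: 2 × 18.998 = 37.996
  H: 8 × 1.008 = 8.064
  N: 1 × 14.007 = 14.007
Sum: 1×79.904 + 10×12.011 + 2×18.998 + 8×1.008 + 1×14.007 = 260.081 → 260.08 g/mol.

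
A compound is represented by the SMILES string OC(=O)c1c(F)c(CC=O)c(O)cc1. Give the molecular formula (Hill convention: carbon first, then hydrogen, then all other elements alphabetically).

C9H7FO4

Walk through each heavy atom and fill implicit hydrogens from standard valence (C 4, N 3, O 2, S 2, halogen 1); for lowercase aromatic atoms, an aromatic c carries 1 H when it has two neighbours and 0 H with three, and aromatic n carries 0 H:
  atom 1: O, bond orders sum to 1 (valence 2) → 1 H
  atom 2: C, bond orders sum to 4 (valence 4) → 0 H
  atom 3: O, bond orders sum to 2 (valence 2) → 0 H
  atom 4: aromatic c, 3 neighbours → 0 H
  atom 5: aromatic c, 3 neighbours → 0 H
  atom 6: F (halogen, monovalent) → 0 H
  atom 7: aromatic c, 3 neighbours → 0 H
  atom 8: C, bond orders sum to 2 (valence 4) → 2 H
  atom 9: C, bond orders sum to 3 (valence 4) → 1 H
  atom 10: O, bond orders sum to 2 (valence 2) → 0 H
  atom 11: aromatic c, 3 neighbours → 0 H
  atom 12: O, bond orders sum to 1 (valence 2) → 1 H
  atom 13: aromatic c, 2 neighbours → 1 H
  atom 14: aromatic c, 2 neighbours → 1 H
Totals → C:9, H:7, F:1, O:4.
In Hill order: C9H7FO4.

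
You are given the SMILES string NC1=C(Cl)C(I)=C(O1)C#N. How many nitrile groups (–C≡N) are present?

The nitrile motif appears at heavy-atom position 9 in the SMILES.
Other groups present: 1 primary amine.
Nitrile count: 1.

1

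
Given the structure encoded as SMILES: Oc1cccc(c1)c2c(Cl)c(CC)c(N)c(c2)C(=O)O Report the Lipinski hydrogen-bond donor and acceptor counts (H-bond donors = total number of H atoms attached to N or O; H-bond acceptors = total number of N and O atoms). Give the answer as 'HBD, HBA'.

4, 4

Donors: find every N or O and count the H atoms it carries.
  atom 1 (O): bond orders sum to 1 → 1 H
  atom 15 (N): bond orders sum to 1 → 2 H
  atom 19 (O): bond orders sum to 2 → 0 H
  atom 20 (O): bond orders sum to 1 → 1 H
Lipinski HBD = 4.
Acceptors: N atoms = 1, O atoms = 3 → HBA = 4.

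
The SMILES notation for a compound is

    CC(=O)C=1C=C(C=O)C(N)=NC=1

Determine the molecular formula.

C8H8N2O2

Walk through each heavy atom and fill implicit hydrogens from standard valence (C 4, N 3, O 2, S 2, halogen 1):
  atom 1: C, bond orders sum to 1 (valence 4) → 3 H
  atom 2: C, bond orders sum to 4 (valence 4) → 0 H
  atom 3: O, bond orders sum to 2 (valence 2) → 0 H
  atom 4: C, bond orders sum to 4 (valence 4) → 0 H
  atom 5: C, bond orders sum to 3 (valence 4) → 1 H
  atom 6: C, bond orders sum to 4 (valence 4) → 0 H
  atom 7: C, bond orders sum to 3 (valence 4) → 1 H
  atom 8: O, bond orders sum to 2 (valence 2) → 0 H
  atom 9: C, bond orders sum to 4 (valence 4) → 0 H
  atom 10: N, bond orders sum to 1 (valence 3) → 2 H
  atom 11: N, bond orders sum to 3 (valence 3) → 0 H
  atom 12: C, bond orders sum to 3 (valence 4) → 1 H
Totals → C:8, H:8, N:2, O:2.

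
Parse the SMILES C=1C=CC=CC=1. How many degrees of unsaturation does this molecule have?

Degree of unsaturation = (number of rings) + (number of π bonds).
Ring closures in the SMILES: 1.
π bonds: 3 double bonds (each 1 DoU) → 3 DoU from unsaturation.
Total DoU = 1 + 3 = 4.

4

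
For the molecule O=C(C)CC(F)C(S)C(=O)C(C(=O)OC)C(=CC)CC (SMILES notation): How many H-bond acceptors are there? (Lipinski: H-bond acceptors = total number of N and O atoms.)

4

N atoms: 0; O atoms: 4.
Lipinski HBA = 0 + 4 = 4.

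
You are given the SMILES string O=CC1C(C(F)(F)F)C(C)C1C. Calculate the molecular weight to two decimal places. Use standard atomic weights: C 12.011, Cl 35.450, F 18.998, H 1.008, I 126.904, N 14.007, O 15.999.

First, the molecular formula is C8H11F3O (counting implicit H from valence).
  C: 8 × 12.011 = 96.088
  F: 3 × 18.998 = 56.994
  H: 11 × 1.008 = 11.088
  O: 1 × 15.999 = 15.999
Sum: 8×12.011 + 3×18.998 + 11×1.008 + 1×15.999 = 180.169 → 180.17 g/mol.

180.17 g/mol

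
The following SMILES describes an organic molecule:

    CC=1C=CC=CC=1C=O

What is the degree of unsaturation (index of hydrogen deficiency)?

Molecular formula: C8H8O.
DoU = (2C + 2 + N − H − X) / 2, where X is the halogen count and O/S are ignored.
    = (2·8 + 2 + 0 − 8 − 0) / 2 = 10 / 2 = 5.

5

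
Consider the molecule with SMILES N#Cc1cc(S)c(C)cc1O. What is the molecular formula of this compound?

C8H7NOS

Walk through each heavy atom and fill implicit hydrogens from standard valence (C 4, N 3, O 2, S 2, halogen 1); for lowercase aromatic atoms, an aromatic c carries 1 H when it has two neighbours and 0 H with three, and aromatic n carries 0 H:
  atom 1: N, bond orders sum to 3 (valence 3) → 0 H
  atom 2: C, bond orders sum to 4 (valence 4) → 0 H
  atom 3: aromatic c, 3 neighbours → 0 H
  atom 4: aromatic c, 2 neighbours → 1 H
  atom 5: aromatic c, 3 neighbours → 0 H
  atom 6: S, bond orders sum to 1 (valence 2) → 1 H
  atom 7: aromatic c, 3 neighbours → 0 H
  atom 8: C, bond orders sum to 1 (valence 4) → 3 H
  atom 9: aromatic c, 2 neighbours → 1 H
  atom 10: aromatic c, 3 neighbours → 0 H
  atom 11: O, bond orders sum to 1 (valence 2) → 1 H
Totals → C:8, H:7, N:1, O:1, S:1.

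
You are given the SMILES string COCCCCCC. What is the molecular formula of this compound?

Walk through each heavy atom and fill implicit hydrogens from standard valence (C 4, N 3, O 2, S 2, halogen 1):
  atom 1: C, bond orders sum to 1 (valence 4) → 3 H
  atom 2: O, bond orders sum to 2 (valence 2) → 0 H
  atom 3: C, bond orders sum to 2 (valence 4) → 2 H
  atom 4: C, bond orders sum to 2 (valence 4) → 2 H
  atom 5: C, bond orders sum to 2 (valence 4) → 2 H
  atom 6: C, bond orders sum to 2 (valence 4) → 2 H
  atom 7: C, bond orders sum to 2 (valence 4) → 2 H
  atom 8: C, bond orders sum to 1 (valence 4) → 3 H
Totals → C:7, H:16, O:1.
In Hill order: C7H16O.

C7H16O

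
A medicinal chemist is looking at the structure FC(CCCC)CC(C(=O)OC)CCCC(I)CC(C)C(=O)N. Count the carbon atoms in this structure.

Count every carbon token in the SMILES (each C, including those in ring-closure positions and inside branches).
Carbon count: 17.

17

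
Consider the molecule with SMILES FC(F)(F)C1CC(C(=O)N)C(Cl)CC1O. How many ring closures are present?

In SMILES, each pair of matching ring-closure digits denotes one ring-closing bond; the number of such bonds equals the number of independent rings.
Ring-closure bonds here: 1.

1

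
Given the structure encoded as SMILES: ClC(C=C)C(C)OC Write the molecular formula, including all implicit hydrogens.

C6H11ClO

Walk through each heavy atom and fill implicit hydrogens from standard valence (C 4, N 3, O 2, S 2, halogen 1):
  atom 1: Cl (halogen, monovalent) → 0 H
  atom 2: C, bond orders sum to 3 (valence 4) → 1 H
  atom 3: C, bond orders sum to 3 (valence 4) → 1 H
  atom 4: C, bond orders sum to 2 (valence 4) → 2 H
  atom 5: C, bond orders sum to 3 (valence 4) → 1 H
  atom 6: C, bond orders sum to 1 (valence 4) → 3 H
  atom 7: O, bond orders sum to 2 (valence 2) → 0 H
  atom 8: C, bond orders sum to 1 (valence 4) → 3 H
Totals → C:6, H:11, Cl:1, O:1.
In Hill order: C6H11ClO.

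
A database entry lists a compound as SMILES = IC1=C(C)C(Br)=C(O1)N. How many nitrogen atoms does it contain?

Scan the SMILES for N atoms (remember two-letter symbols like Cl and Br are single atoms).
Nitrogen count: 1.

1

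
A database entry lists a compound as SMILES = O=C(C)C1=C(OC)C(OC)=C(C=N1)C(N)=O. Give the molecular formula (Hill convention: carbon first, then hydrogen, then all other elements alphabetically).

C10H12N2O4

Walk through each heavy atom and fill implicit hydrogens from standard valence (C 4, N 3, O 2, S 2, halogen 1):
  atom 1: O, bond orders sum to 2 (valence 2) → 0 H
  atom 2: C, bond orders sum to 4 (valence 4) → 0 H
  atom 3: C, bond orders sum to 1 (valence 4) → 3 H
  atom 4: C, bond orders sum to 4 (valence 4) → 0 H
  atom 5: C, bond orders sum to 4 (valence 4) → 0 H
  atom 6: O, bond orders sum to 2 (valence 2) → 0 H
  atom 7: C, bond orders sum to 1 (valence 4) → 3 H
  atom 8: C, bond orders sum to 4 (valence 4) → 0 H
  atom 9: O, bond orders sum to 2 (valence 2) → 0 H
  atom 10: C, bond orders sum to 1 (valence 4) → 3 H
  atom 11: C, bond orders sum to 4 (valence 4) → 0 H
  atom 12: C, bond orders sum to 3 (valence 4) → 1 H
  atom 13: N, bond orders sum to 3 (valence 3) → 0 H
  atom 14: C, bond orders sum to 4 (valence 4) → 0 H
  atom 15: N, bond orders sum to 1 (valence 3) → 2 H
  atom 16: O, bond orders sum to 2 (valence 2) → 0 H
Totals → C:10, H:12, N:2, O:4.
In Hill order: C10H12N2O4.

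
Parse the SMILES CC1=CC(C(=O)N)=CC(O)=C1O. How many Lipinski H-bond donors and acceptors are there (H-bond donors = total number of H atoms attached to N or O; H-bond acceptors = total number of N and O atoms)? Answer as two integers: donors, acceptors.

Donors: find every N or O and count the H atoms it carries.
  atom 6 (O): bond orders sum to 2 → 0 H
  atom 7 (N): bond orders sum to 1 → 2 H
  atom 10 (O): bond orders sum to 1 → 1 H
  atom 12 (O): bond orders sum to 1 → 1 H
Lipinski HBD = 4.
Acceptors: N atoms = 1, O atoms = 3 → HBA = 4.

4, 4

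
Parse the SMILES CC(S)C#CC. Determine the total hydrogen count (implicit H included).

8

Walk through each heavy atom and fill implicit hydrogens from standard valence (C 4, N 3, O 2, S 2, halogen 1):
  atom 1: C, bond orders sum to 1 (valence 4) → 3 H
  atom 2: C, bond orders sum to 3 (valence 4) → 1 H
  atom 3: S, bond orders sum to 1 (valence 2) → 1 H
  atom 4: C, bond orders sum to 4 (valence 4) → 0 H
  atom 5: C, bond orders sum to 4 (valence 4) → 0 H
  atom 6: C, bond orders sum to 1 (valence 4) → 3 H
Total hydrogens: 8.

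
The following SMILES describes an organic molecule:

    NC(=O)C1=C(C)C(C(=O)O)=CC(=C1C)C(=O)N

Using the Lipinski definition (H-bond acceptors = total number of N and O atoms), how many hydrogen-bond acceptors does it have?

6

N atoms: 2; O atoms: 4.
Lipinski HBA = 2 + 4 = 6.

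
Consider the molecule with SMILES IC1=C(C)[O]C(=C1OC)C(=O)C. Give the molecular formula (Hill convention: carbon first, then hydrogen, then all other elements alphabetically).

C8H9IO3

Walk through each heavy atom and fill implicit hydrogens from standard valence (C 4, N 3, O 2, S 2, halogen 1):
  atom 1: I (halogen, monovalent) → 0 H
  atom 2: C, bond orders sum to 4 (valence 4) → 0 H
  atom 3: C, bond orders sum to 4 (valence 4) → 0 H
  atom 4: C, bond orders sum to 1 (valence 4) → 3 H
  atom 5: O with explicit H count 0
  atom 6: C, bond orders sum to 4 (valence 4) → 0 H
  atom 7: C, bond orders sum to 4 (valence 4) → 0 H
  atom 8: O, bond orders sum to 2 (valence 2) → 0 H
  atom 9: C, bond orders sum to 1 (valence 4) → 3 H
  atom 10: C, bond orders sum to 4 (valence 4) → 0 H
  atom 11: O, bond orders sum to 2 (valence 2) → 0 H
  atom 12: C, bond orders sum to 1 (valence 4) → 3 H
Totals → C:8, H:9, I:1, O:3.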